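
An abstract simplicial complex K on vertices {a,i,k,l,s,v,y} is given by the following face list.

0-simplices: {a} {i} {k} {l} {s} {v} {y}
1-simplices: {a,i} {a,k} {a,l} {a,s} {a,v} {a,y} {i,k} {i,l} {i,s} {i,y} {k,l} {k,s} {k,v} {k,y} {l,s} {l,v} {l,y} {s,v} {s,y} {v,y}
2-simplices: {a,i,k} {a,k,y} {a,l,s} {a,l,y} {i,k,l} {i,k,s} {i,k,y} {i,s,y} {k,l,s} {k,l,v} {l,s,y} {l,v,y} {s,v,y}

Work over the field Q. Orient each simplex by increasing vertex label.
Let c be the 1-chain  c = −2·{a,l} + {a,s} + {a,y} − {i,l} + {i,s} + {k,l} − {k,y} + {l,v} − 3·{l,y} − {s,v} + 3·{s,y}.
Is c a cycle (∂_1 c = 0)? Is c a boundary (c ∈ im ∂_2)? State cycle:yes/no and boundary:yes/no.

cycle:yes boundary:yes

n_0=7 n_1=20 n_2=13  [Q]
∂1: piv[ai,ak,al,as,av,ay] rk=6  ker:ik,il,is,iy,kl,ks,kv,ky,ls,lv,ly,sv,sy,vy
∂2: piv[aik,aky,als,aly,ikl,iks,iky,isy,kls,klv,lsy,lvy,svy] rk=13
∂1c = 0
c vs im∂2: reduces to 0 ⇒ boundary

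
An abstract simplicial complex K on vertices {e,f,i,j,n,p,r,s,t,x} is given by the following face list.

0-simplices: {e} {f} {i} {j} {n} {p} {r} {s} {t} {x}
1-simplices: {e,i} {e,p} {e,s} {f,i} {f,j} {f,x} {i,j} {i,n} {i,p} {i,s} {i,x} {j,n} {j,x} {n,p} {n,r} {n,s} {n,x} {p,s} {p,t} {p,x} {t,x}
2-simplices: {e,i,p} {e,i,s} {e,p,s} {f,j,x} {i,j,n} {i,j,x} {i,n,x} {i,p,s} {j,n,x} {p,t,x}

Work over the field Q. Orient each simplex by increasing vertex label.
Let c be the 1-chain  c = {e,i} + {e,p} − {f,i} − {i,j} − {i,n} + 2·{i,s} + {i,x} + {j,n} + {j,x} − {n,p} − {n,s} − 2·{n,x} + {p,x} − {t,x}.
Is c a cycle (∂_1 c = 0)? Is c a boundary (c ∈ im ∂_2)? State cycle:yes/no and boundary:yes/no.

cycle:no boundary:no

n_0=10 n_1=21 n_2=10  [Q]
∂1: piv[ei,ep,es,fi,fj,fx,in,nr,pt] rk=9  ker:ij,ip,is,ix,jn,jx,np,ns,nx,ps,px,tx
∂2: piv[eip,eis,eps,fjx,ijn,ijx,inx,ptx] rk=8  ker:ips,jnx
∂1c = −2·{e} + {f} − {i} − 3·{j} + 4·{n} − {p} + {s} + {t}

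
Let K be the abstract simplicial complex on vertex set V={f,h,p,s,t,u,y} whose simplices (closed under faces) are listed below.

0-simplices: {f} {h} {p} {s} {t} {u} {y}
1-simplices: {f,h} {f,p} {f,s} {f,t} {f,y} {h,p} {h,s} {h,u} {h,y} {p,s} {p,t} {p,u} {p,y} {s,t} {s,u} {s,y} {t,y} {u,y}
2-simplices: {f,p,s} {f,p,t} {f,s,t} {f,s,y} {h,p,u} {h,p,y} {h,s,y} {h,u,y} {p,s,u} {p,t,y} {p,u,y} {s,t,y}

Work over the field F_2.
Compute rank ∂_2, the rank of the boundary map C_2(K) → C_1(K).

n_0=7 n_1=18 n_2=12  [Z2]
∂1: piv[fh,fp,fs,ft,fy,hu] rk=6  ker:hp,hs,hy,ps,pt,pu,py,st,su,sy,ty,uy
∂2: piv[fps,fpt,fst,fsy,hpu,hpy,hsy,huy,psu,pty,sty] rk=11  ker:puy
rk∂_2=11

rank∂_2=11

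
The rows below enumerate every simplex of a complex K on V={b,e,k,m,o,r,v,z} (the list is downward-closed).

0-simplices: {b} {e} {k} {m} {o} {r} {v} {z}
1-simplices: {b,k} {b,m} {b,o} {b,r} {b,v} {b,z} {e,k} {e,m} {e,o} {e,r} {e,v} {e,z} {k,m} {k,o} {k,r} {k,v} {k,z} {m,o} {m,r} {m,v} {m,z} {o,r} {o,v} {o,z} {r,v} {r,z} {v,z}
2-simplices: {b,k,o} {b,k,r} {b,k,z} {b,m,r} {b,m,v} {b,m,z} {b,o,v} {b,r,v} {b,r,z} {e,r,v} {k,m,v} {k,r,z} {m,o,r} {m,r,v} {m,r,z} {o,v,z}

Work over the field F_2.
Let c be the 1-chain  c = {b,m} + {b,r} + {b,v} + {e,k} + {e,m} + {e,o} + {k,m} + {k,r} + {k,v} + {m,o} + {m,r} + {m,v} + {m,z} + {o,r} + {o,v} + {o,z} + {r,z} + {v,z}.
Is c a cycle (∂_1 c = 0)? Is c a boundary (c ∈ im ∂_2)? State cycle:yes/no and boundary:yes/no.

cycle:no boundary:no

n_0=8 n_1=27 n_2=16  [Z2]
∂1: piv[bk,bm,bo,br,bv,bz,ek] rk=7  ker:em,eo,er,ev,ez,km,ko,kr,kv,kz,mo,mr,mv,mz,or,ov,oz,rv,rz,vz
∂2: piv[bko,bkr,bkz,bmr,bmv,bmz,bov,brv,brz,erv,kmv,mor,ovz] rk=13  ker:krz,mrv,mrz
∂1c = {b} + {e} + {m} + {o} + {r} + {v}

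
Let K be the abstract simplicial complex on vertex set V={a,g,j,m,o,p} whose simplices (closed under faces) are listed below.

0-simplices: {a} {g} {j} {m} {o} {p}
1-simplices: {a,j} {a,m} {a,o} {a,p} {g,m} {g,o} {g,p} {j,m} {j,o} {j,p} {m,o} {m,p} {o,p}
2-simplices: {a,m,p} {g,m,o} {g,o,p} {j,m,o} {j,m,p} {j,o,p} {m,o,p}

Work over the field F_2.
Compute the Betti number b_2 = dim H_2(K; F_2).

b_2=1

n_0=6 n_1=13 n_2=7  [Z2]
∂1: piv[aj,am,ao,ap,gm] rk=5  ker:go,gp,jm,jo,jp,mo,mp,op
∂2: piv[amp,gmo,gop,jmo,jmp,jop] rk=6  ker:mop
b_2=(7−6)−0=1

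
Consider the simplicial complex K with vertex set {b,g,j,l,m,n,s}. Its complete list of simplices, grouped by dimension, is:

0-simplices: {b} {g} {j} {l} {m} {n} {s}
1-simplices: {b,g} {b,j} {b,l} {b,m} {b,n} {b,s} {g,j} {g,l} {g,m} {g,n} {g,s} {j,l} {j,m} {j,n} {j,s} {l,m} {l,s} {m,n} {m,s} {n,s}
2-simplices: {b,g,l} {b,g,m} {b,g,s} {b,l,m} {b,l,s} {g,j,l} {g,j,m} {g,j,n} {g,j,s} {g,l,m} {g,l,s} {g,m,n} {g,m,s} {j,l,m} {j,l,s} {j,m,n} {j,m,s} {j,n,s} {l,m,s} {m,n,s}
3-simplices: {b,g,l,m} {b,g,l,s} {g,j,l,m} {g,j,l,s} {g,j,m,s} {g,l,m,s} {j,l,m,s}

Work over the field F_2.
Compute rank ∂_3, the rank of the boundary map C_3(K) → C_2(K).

rank∂_3=6

n_0=7 n_1=20 n_2=20 n_3=7  [Z2]
∂1: piv[bg,bj,bl,bm,bn,bs] rk=6  ker:gj,gl,gm,gn,gs,jl,jm,jn,js,lm,ls,mn,ms,ns
∂2: piv[bgl,bgm,bgs,blm,bls,gjl,gjm,gjn,gjs,gmn,gms,jns] rk=12  ker:glm,gls,jlm,jls,jmn,jms,lms,mns
∂3: piv[bglm,bgls,gjlm,gjls,gjms,glms] rk=6  ker:jlms
rk∂_3=6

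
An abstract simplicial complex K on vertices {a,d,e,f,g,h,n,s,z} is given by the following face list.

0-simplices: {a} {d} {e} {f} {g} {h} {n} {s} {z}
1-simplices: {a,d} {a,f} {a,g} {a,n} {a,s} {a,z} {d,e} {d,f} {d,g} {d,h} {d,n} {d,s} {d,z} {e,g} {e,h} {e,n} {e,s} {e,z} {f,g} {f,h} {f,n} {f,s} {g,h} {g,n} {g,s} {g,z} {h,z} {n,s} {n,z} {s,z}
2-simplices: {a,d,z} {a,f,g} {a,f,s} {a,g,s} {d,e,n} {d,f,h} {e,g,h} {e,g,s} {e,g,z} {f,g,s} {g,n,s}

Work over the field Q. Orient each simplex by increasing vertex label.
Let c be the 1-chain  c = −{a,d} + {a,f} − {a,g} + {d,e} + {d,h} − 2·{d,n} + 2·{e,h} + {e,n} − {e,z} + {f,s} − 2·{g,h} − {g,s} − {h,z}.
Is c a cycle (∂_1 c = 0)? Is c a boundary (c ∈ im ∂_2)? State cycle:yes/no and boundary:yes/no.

cycle:no boundary:no

n_0=9 n_1=30 n_2=11  [Q]
∂1: piv[ad,af,ag,an,as,az,de,dh] rk=8  ker:df,dg,dn,ds,dz,eg,eh,en,es,ez,fg,fh,fn,fs,gh,gn,gs,gz,hz,ns,nz,sz
∂2: piv[adz,afg,afs,ags,den,dfh,egh,egs,egz,gns] rk=10  ker:fgs
∂1c = {a} − {d} − {e} + 2·{g} + 2·{h} − {n} − 2·{z}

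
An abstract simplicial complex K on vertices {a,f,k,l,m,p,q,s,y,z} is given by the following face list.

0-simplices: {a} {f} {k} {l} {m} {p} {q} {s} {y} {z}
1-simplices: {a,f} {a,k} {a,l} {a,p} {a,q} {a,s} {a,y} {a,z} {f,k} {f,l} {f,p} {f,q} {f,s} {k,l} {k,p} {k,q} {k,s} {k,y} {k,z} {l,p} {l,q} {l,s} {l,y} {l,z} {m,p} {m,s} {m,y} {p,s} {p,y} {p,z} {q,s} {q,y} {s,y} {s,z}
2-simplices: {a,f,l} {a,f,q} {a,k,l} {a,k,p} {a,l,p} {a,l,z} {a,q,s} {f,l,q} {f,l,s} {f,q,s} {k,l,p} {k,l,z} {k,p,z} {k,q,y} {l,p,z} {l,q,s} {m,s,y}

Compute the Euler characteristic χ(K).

χ(K)=-7

n_0=10 n_1=34 n_2=17
χ=+10−34+17=-7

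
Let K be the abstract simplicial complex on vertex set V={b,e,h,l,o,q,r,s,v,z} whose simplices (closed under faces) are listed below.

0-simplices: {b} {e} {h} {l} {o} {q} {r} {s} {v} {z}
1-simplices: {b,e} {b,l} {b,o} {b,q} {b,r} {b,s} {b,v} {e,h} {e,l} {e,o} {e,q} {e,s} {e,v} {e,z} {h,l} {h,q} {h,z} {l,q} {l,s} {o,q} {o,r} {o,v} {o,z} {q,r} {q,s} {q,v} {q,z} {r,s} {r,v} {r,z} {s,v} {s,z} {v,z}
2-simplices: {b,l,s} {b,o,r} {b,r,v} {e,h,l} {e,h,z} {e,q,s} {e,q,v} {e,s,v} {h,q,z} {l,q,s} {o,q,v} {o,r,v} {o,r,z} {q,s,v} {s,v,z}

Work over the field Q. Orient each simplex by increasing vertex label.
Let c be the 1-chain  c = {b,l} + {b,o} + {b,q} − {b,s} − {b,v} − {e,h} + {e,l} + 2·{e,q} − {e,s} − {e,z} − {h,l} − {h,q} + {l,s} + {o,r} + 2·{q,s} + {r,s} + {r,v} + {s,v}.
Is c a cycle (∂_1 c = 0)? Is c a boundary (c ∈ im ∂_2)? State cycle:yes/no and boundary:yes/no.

n_0=10 n_1=33 n_2=15  [Q]
∂1: piv[be,bl,bo,bq,br,bs,bv,eh,ez] rk=9  ker:el,eo,eq,es,ev,hl,hq,hz,lq,ls,oq,or,ov,oz,qr,qs,qv,qz,rs,rv,rz,sv,sz,vz
∂2: piv[bls,bor,brv,ehl,ehz,eqs,eqv,esv,hqz,lqs,oqv,orv,orz,svz] rk=14  ker:qsv
∂1c = −{b} + {h} − {r} + {s} + {v} − {z}

cycle:no boundary:no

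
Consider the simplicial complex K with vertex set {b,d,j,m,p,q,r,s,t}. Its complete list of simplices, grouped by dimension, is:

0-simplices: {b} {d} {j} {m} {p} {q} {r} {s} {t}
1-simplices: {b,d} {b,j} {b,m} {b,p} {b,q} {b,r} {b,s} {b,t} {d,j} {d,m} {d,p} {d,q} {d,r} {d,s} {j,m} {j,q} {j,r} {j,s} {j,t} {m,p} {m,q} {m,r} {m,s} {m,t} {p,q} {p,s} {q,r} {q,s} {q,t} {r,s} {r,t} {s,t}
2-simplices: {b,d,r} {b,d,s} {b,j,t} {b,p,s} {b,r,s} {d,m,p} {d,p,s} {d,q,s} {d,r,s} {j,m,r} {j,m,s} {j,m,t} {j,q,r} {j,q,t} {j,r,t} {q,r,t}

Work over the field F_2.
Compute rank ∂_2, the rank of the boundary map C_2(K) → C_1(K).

n_0=9 n_1=32 n_2=16  [Z2]
∂1: piv[bd,bj,bm,bp,bq,br,bs,bt] rk=8  ker:dj,dm,dp,dq,dr,ds,jm,jq,jr,js,jt,mp,mq,mr,ms,mt,pq,ps,qr,qs,qt,rs,rt,st
∂2: piv[bdr,bds,bjt,bps,brs,dmp,dps,dqs,jmr,jms,jmt,jqr,jqt,jrt] rk=14  ker:drs,qrt
rk∂_2=14

rank∂_2=14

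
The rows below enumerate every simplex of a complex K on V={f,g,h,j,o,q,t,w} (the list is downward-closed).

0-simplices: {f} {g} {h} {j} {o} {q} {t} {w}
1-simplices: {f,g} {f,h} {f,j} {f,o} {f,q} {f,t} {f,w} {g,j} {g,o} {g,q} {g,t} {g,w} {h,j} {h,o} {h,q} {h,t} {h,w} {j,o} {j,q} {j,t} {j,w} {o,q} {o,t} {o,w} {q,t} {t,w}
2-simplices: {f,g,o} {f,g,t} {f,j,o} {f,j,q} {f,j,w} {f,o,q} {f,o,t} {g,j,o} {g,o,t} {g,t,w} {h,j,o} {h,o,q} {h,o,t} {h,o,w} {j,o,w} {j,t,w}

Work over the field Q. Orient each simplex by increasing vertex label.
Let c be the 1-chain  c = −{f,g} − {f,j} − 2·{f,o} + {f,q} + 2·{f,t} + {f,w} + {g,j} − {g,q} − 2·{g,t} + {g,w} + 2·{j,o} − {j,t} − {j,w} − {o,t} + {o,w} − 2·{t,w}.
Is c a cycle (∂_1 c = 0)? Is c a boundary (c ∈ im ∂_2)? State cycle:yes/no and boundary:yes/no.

cycle:yes boundary:no

n_0=8 n_1=26 n_2=16  [Q]
∂1: piv[fg,fh,fj,fo,fq,ft,fw] rk=7  ker:gj,go,gq,gt,gw,hj,ho,hq,ht,hw,jo,jq,jt,jw,oq,ot,ow,qt,tw
∂2: piv[fgo,fgt,fjo,fjq,fjw,foq,fot,gjo,gtw,hjo,hoq,hot,how,jow,jtw] rk=15  ker:got
∂1c = 0
c vs im∂2: residual ≠ 0 ⇒ not boundary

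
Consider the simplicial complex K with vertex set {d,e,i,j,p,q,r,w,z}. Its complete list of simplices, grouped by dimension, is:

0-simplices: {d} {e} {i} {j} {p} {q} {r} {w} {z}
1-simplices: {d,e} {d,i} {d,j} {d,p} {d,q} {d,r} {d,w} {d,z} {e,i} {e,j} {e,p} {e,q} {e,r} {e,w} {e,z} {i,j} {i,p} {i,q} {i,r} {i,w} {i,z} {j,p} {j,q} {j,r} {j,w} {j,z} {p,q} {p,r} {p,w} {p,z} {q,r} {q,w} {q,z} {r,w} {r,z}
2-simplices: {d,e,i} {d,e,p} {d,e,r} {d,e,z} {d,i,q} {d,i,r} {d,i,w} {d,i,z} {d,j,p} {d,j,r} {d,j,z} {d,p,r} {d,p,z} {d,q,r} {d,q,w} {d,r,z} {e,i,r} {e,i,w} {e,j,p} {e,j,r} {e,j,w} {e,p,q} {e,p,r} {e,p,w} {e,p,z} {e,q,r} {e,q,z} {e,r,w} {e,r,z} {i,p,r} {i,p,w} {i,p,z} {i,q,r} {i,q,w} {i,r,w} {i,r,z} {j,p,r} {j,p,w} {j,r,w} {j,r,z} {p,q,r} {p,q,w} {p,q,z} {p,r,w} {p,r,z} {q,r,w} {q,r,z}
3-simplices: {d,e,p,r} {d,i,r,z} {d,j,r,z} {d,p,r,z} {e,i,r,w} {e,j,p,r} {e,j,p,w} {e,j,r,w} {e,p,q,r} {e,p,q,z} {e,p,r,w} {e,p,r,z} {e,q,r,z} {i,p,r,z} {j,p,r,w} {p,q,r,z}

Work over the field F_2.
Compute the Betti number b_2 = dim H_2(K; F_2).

b_2=8

n_0=9 n_1=35 n_2=47 n_3=16  [Z2]
∂1: piv[de,di,dj,dp,dq,dr,dw,dz] rk=8  ker:ei,ej,ep,eq,er,ew,ez,ij,ip,iq,ir,iw,iz,jp,jq,jr,jw,jz,pq,pr,pw,pz,qr,qw,qz,rw,rz
∂2: piv[dei,dep,der,dez,diq,dir,diw,diz,djp,djr,djz,dpr,dpz,dqr,dqw,drz,eiw,ejp,ejw,epq,epw,eqr,eqz,erw,ipr] rk=25  ker:eir,ejr,epr,epz,erz,ipw,ipz,iqr,iqw,irw,irz,jpr,jpw,jrw,jrz,pqr,pqw,pqz,prw,prz,qrw,qrz
∂3: piv[depr,dirz,djrz,dprz,eirw,ejpr,ejpw,ejrw,epqr,epqz,eprw,eprz,eqrz,iprz] rk=14  ker:jprw,pqrz
b_2=(47−25)−14=8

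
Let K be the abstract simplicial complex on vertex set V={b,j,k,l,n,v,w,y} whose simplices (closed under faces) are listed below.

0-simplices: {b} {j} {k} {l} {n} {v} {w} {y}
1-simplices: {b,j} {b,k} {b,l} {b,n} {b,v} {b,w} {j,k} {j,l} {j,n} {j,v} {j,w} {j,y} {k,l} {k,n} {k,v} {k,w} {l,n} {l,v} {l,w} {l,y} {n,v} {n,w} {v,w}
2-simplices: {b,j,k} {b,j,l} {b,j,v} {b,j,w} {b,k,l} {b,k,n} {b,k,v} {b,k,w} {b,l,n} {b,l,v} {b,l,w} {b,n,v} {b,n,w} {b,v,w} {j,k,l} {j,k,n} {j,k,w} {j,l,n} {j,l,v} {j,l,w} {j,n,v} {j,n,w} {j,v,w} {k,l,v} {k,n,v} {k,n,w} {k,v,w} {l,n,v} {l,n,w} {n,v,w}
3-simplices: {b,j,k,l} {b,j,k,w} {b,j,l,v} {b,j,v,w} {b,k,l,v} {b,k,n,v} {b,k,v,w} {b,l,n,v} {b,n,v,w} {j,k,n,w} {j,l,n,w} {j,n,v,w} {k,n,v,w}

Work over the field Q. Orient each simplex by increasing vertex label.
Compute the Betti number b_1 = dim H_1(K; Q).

n_0=8 n_1=23 n_2=30 n_3=13  [Q]
∂1: piv[bj,bk,bl,bn,bv,bw,jy] rk=7  ker:jk,jl,jn,jv,jw,kl,kn,kv,kw,ln,lv,lw,ly,nv,nw,vw
∂2: piv[bjk,bjl,bjv,bjw,bkl,bkn,bkv,bkw,bln,blv,blw,bnv,bnw,bvw,jkn] rk=15  ker:jkl,jkw,jln,jlv,jlw,jnv,jnw,jvw,klv,knv,knw,kvw,lnv,lnw,nvw
∂3: piv[bjkl,bjkw,bjlv,bjvw,bklv,bknv,bkvw,blnv,bnvw,jknw,jlnw,jnvw,knvw] rk=13
b_1=(23−7)−15=1

b_1=1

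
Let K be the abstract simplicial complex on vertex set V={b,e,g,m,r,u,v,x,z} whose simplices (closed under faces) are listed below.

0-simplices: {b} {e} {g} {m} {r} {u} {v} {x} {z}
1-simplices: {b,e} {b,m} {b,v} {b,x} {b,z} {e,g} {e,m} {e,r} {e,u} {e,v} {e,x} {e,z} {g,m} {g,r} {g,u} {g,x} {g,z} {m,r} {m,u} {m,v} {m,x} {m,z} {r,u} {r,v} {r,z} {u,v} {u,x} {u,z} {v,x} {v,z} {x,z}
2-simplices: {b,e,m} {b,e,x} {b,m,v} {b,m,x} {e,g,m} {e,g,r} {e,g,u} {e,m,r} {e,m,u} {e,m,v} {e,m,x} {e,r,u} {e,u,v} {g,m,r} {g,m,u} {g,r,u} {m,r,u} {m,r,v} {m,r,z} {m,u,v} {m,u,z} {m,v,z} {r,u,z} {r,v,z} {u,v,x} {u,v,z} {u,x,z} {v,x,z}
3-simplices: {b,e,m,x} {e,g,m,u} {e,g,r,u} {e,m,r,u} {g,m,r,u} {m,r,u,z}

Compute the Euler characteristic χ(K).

χ(K)=0

n_0=9 n_1=31 n_2=28 n_3=6
χ=+9−31+28−6=0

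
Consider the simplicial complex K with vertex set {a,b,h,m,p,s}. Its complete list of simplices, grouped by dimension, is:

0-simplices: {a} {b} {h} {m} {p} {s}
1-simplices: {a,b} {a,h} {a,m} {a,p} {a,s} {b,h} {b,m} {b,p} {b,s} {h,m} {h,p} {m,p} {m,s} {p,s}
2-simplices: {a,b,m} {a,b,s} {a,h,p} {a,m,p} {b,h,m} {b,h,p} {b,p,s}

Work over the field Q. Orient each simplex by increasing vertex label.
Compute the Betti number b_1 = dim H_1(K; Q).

n_0=6 n_1=14 n_2=7  [Q]
∂1: piv[ab,ah,am,ap,as] rk=5  ker:bh,bm,bp,bs,hm,hp,mp,ms,ps
∂2: piv[abm,abs,ahp,amp,bhm,bhp,bps] rk=7
b_1=(14−5)−7=2

b_1=2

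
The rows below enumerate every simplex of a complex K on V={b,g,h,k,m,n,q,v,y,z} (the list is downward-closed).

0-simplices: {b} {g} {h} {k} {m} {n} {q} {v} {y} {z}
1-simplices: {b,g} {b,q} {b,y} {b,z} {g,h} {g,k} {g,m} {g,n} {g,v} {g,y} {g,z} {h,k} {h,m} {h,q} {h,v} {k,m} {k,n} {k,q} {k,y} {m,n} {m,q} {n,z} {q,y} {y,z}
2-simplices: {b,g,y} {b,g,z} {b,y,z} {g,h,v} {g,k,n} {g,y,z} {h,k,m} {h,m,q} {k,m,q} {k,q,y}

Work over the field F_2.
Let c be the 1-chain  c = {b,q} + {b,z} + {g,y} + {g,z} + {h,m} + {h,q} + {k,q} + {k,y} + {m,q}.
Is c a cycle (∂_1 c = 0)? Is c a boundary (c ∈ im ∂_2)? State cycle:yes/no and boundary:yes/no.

cycle:yes boundary:no

n_0=10 n_1=24 n_2=10  [Z2]
∂1: piv[bg,bq,by,bz,gh,gk,gm,gn,gv] rk=9  ker:gy,gz,hk,hm,hq,hv,km,kn,kq,ky,mn,mq,nz,qy,yz
∂2: piv[bgy,bgz,byz,ghv,gkn,hkm,hmq,kmq,kqy] rk=9  ker:gyz
∂1c = 0
c vs im∂2: residual ≠ 0 ⇒ not boundary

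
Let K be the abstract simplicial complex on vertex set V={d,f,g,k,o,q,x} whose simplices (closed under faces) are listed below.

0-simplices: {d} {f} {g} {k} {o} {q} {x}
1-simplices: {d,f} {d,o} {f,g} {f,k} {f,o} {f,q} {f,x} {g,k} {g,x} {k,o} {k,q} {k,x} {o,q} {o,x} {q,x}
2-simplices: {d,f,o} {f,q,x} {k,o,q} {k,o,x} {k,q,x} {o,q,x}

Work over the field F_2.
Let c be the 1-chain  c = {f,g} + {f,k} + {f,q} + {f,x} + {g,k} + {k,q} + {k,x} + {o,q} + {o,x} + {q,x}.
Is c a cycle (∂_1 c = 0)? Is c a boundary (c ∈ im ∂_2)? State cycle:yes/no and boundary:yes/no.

n_0=7 n_1=15 n_2=6  [Z2]
∂1: piv[df,do,fg,fk,fq,fx] rk=6  ker:fo,gk,gx,ko,kq,kx,oq,ox,qx
∂2: piv[dfo,fqx,koq,kox,kqx] rk=5  ker:oqx
∂1c = 0
c vs im∂2: residual ≠ 0 ⇒ not boundary

cycle:yes boundary:no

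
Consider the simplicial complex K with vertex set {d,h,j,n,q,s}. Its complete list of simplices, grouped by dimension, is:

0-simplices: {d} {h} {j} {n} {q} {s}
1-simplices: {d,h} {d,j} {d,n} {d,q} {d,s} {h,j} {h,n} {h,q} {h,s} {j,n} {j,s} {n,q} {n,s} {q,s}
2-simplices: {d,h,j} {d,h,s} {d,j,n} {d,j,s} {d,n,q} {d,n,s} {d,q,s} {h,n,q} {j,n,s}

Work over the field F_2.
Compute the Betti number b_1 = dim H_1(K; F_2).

n_0=6 n_1=14 n_2=9  [Z2]
∂1: piv[dh,dj,dn,dq,ds] rk=5  ker:hj,hn,hq,hs,jn,js,nq,ns,qs
∂2: piv[dhj,dhs,djn,djs,dnq,dns,dqs,hnq] rk=8  ker:jns
b_1=(14−5)−8=1

b_1=1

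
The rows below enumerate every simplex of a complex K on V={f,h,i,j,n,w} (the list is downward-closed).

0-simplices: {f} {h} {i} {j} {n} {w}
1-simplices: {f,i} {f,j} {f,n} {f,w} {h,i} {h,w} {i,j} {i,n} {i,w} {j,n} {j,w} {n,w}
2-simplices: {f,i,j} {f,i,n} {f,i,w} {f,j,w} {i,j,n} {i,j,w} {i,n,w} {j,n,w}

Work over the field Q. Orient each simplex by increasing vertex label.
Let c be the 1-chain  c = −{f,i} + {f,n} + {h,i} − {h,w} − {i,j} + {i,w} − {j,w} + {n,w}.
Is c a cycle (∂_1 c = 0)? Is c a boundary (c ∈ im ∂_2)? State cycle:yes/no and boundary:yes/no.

cycle:yes boundary:no

n_0=6 n_1=12 n_2=8  [Q]
∂1: piv[fi,fj,fn,fw,hi] rk=5  ker:hw,ij,in,iw,jn,jw,nw
∂2: piv[fij,fin,fiw,fjw,ijn,inw] rk=6  ker:ijw,jnw
∂1c = 0
c vs im∂2: residual ≠ 0 ⇒ not boundary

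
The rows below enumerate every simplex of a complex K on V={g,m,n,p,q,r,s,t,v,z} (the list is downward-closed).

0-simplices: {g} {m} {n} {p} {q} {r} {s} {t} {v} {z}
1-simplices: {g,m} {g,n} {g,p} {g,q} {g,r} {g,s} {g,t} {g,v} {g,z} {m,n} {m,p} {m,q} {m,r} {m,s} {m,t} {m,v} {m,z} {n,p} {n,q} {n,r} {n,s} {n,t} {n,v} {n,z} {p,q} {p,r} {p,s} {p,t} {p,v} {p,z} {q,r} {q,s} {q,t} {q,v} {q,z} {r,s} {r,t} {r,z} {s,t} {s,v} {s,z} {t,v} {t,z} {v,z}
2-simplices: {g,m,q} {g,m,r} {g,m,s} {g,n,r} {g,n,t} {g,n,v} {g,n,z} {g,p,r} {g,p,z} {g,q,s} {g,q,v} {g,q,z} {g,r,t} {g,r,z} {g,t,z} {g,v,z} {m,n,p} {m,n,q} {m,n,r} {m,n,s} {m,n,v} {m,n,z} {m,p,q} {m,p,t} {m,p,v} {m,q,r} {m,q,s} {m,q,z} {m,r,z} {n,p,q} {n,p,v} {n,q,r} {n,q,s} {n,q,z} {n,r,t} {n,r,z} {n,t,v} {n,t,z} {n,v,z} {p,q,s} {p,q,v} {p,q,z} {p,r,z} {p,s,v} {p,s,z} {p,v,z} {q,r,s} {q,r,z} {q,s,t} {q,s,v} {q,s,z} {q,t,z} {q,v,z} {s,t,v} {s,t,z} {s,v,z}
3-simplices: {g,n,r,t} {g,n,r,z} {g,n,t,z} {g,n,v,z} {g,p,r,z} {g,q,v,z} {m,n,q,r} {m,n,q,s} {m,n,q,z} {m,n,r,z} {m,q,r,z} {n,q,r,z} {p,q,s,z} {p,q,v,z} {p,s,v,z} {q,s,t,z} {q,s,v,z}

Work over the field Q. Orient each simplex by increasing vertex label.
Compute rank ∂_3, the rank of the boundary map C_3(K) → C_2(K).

n_0=10 n_1=44 n_2=56 n_3=17  [Q]
∂1: piv[gm,gn,gp,gq,gr,gs,gt,gv,gz] rk=9  ker:mn,mp,mq,mr,ms,mt,mv,mz,np,nq,nr,ns,nt,nv,nz,pq,pr,ps,pt,pv,pz,qr,qs,qt,qv,qz,rs,rt,rz,st,sv,sz,tv,tz,vz
∂2: piv[gmq,gmr,gms,gnr,gnt,gnv,gnz,gpr,gpz,gqs,gqv,gqz,grt,grz,gtz,gvz,mnp,mnq,mnr,mns,mnv,mnz,mpq,mpt,mpv,mqr,ntv,pqs,pqz,psv,psz,qrs,qst,qtz] rk=34  ker:mqs,mqz,mrz,npq,npv,nqr,nqs,nqz,nrt,nrz,ntz,nvz,pqv,prz,pvz,qrz,qsv,qsz,qvz,stv,stz,svz
∂3: piv[gnrt,gnrz,gntz,gnvz,gprz,gqvz,mnqr,mnqs,mnqz,mnrz,mqrz,pqsz,pqvz,psvz,qstz,qsvz] rk=16  ker:nqrz
rk∂_3=16

rank∂_3=16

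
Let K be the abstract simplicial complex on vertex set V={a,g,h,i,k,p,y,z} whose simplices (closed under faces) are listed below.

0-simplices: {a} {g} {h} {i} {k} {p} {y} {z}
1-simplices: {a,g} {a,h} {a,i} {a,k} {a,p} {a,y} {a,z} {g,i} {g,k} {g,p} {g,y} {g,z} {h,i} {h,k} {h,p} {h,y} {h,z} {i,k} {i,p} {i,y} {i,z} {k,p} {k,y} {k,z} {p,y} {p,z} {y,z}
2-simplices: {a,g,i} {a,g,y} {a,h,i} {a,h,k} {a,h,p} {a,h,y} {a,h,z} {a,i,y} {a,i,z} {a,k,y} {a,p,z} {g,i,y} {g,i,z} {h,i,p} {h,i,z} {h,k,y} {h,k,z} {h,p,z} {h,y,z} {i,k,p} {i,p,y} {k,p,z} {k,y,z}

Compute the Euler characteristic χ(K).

χ(K)=4

n_0=8 n_1=27 n_2=23
χ=+8−27+23=4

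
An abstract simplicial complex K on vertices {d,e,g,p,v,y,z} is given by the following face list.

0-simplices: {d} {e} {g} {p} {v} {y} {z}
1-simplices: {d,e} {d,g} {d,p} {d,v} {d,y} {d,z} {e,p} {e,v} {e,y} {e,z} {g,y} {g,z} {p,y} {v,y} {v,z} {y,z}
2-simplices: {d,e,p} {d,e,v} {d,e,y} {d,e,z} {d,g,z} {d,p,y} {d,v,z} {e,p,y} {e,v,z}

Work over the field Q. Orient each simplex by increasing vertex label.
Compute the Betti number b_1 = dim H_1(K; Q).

n_0=7 n_1=16 n_2=9  [Q]
∂1: piv[de,dg,dp,dv,dy,dz] rk=6  ker:ep,ev,ey,ez,gy,gz,py,vy,vz,yz
∂2: piv[dep,dev,dey,dez,dgz,dpy,dvz] rk=7  ker:epy,evz
b_1=(16−6)−7=3

b_1=3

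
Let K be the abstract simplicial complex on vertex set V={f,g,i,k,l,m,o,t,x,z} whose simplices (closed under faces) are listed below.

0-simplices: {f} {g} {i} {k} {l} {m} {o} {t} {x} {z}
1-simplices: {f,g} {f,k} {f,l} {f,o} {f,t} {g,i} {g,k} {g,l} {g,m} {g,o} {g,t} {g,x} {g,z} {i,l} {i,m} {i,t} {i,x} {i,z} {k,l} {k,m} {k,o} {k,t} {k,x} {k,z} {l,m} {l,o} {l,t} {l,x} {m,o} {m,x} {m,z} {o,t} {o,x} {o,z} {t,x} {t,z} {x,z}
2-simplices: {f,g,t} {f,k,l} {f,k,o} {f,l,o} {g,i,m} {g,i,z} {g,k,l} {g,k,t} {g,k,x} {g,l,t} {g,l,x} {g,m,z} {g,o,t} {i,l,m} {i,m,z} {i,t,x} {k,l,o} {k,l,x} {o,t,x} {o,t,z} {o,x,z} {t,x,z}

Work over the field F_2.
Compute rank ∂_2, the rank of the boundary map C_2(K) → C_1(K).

n_0=10 n_1=37 n_2=22  [Z2]
∂1: piv[fg,fk,fl,fo,ft,gi,gm,gx,gz] rk=9  ker:gk,gl,go,gt,il,im,it,ix,iz,kl,km,ko,kt,kx,kz,lm,lo,lt,lx,mo,mx,mz,ot,ox,oz,tx,tz,xz
∂2: piv[fgt,fkl,fko,flo,gim,giz,gkl,gkt,gkx,glt,glx,gmz,got,ilm,itx,otx,otz,oxz] rk=18  ker:imz,klo,klx,txz
rk∂_2=18

rank∂_2=18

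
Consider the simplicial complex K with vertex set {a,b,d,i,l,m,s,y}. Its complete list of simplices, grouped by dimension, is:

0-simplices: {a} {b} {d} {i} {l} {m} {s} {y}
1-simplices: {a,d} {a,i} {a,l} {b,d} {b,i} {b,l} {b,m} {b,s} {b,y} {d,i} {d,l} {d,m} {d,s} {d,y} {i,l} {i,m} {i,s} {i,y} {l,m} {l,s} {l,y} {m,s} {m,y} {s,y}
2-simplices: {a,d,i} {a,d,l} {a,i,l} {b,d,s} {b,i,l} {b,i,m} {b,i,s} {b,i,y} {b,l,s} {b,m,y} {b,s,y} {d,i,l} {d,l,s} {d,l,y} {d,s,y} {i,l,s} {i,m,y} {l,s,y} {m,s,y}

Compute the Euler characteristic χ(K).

n_0=8 n_1=24 n_2=19
χ=+8−24+19=3

χ(K)=3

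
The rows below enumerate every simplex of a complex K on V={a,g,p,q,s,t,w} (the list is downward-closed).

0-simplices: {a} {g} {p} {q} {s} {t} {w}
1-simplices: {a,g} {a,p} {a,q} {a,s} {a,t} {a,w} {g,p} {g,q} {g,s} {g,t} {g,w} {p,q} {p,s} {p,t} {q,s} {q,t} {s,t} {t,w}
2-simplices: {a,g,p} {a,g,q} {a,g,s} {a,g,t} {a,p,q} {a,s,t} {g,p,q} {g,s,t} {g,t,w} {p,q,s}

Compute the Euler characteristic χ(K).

n_0=7 n_1=18 n_2=10
χ=+7−18+10=-1

χ(K)=-1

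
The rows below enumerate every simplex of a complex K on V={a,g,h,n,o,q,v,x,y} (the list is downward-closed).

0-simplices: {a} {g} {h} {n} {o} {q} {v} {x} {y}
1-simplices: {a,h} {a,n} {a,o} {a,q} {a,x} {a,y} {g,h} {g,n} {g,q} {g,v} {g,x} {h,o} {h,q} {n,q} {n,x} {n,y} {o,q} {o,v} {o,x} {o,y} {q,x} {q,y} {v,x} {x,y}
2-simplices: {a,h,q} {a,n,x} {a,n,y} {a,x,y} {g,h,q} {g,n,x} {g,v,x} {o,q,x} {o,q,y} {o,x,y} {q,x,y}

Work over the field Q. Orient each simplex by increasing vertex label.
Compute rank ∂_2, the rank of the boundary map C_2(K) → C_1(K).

rank∂_2=10

n_0=9 n_1=24 n_2=11  [Q]
∂1: piv[ah,an,ao,aq,ax,ay,gh,gv] rk=8  ker:gn,gq,gx,ho,hq,nq,nx,ny,oq,ov,ox,oy,qx,qy,vx,xy
∂2: piv[ahq,anx,any,axy,ghq,gnx,gvx,oqx,oqy,oxy] rk=10  ker:qxy
rk∂_2=10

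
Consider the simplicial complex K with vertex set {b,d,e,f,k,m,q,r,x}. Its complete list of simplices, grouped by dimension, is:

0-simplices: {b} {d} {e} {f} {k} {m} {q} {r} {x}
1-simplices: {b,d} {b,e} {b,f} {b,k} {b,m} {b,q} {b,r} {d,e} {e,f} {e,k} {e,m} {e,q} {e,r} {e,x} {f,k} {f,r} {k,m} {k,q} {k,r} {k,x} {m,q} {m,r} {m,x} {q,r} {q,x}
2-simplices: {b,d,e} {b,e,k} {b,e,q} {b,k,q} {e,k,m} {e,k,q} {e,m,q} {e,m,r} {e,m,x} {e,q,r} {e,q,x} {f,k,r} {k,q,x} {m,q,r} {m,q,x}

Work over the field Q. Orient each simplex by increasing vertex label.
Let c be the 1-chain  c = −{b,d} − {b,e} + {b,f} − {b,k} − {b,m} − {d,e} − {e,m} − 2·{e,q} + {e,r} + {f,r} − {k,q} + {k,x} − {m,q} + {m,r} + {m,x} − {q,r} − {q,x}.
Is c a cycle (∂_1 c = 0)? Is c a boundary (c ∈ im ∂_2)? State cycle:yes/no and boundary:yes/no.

n_0=9 n_1=25 n_2=15  [Q]
∂1: piv[bd,be,bf,bk,bm,bq,br,ex] rk=8  ker:de,ef,ek,em,eq,er,fk,fr,km,kq,kr,kx,mq,mr,mx,qr,qx
∂2: piv[bde,bek,beq,bkq,ekm,emq,emr,emx,eqr,eqx,fkr,kqx] rk=12  ker:ekq,mqr,mqx
∂1c = 3·{b} − {k} − 3·{m} − 2·{q} + 2·{r} + {x}

cycle:no boundary:no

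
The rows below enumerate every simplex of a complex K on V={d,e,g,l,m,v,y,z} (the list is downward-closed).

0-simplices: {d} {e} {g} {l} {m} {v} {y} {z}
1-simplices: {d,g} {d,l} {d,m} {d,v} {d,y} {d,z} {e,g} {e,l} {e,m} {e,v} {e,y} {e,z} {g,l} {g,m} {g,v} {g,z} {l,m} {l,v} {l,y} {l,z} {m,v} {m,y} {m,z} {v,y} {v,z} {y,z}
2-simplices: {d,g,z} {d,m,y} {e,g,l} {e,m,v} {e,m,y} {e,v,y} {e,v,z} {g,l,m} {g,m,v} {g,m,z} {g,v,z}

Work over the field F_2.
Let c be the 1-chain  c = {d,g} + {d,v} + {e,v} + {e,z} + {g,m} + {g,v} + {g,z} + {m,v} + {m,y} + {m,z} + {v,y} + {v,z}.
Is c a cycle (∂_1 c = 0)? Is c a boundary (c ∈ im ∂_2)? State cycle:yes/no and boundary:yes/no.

cycle:yes boundary:no

n_0=8 n_1=26 n_2=11  [Z2]
∂1: piv[dg,dl,dm,dv,dy,dz,eg] rk=7  ker:el,em,ev,ey,ez,gl,gm,gv,gz,lm,lv,ly,lz,mv,my,mz,vy,vz,yz
∂2: piv[dgz,dmy,egl,emv,emy,evy,evz,glm,gmv,gmz,gvz] rk=11
∂1c = 0
c vs im∂2: residual ≠ 0 ⇒ not boundary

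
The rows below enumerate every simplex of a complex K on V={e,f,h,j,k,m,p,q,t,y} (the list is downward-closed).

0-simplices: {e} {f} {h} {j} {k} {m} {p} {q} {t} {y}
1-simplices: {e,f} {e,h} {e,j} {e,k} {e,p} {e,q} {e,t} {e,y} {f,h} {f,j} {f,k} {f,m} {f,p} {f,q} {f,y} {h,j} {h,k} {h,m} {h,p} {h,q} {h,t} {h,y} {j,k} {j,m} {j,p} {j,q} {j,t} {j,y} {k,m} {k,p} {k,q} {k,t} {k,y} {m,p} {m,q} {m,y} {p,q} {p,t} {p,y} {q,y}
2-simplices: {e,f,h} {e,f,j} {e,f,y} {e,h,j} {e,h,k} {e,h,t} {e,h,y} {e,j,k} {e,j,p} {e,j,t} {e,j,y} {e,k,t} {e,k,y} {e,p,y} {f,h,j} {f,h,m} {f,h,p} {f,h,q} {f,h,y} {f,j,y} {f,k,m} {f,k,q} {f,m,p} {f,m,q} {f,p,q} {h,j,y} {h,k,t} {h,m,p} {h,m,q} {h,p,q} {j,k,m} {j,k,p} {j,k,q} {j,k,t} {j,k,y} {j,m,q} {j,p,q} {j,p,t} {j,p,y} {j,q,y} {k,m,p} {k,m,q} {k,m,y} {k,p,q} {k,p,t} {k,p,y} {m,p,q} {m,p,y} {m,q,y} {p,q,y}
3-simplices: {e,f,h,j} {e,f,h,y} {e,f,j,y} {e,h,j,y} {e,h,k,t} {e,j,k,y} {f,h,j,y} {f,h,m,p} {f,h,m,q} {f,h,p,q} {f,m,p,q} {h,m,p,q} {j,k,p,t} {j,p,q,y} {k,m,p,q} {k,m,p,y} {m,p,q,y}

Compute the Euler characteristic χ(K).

n_0=10 n_1=40 n_2=50 n_3=17
χ=+10−40+50−17=3

χ(K)=3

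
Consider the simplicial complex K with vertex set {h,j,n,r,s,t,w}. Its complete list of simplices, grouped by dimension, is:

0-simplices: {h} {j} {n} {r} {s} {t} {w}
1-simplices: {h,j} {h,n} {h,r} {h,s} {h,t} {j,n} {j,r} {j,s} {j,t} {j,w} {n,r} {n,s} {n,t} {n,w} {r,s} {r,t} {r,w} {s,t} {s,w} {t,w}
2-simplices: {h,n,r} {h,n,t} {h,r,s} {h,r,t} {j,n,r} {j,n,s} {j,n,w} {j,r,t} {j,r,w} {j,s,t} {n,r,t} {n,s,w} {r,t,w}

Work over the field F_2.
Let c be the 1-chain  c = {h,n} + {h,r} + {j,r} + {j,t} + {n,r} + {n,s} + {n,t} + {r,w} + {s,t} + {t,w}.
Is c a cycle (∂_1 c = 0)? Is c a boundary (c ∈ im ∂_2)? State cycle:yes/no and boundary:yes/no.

cycle:yes boundary:yes

n_0=7 n_1=20 n_2=13  [Z2]
∂1: piv[hj,hn,hr,hs,ht,jw] rk=6  ker:jn,jr,js,jt,nr,ns,nt,nw,rs,rt,rw,st,sw,tw
∂2: piv[hnr,hnt,hrs,hrt,jnr,jns,jnw,jrt,jrw,jst,nsw,rtw] rk=12  ker:nrt
∂1c = 0
c vs im∂2: reduces to 0 ⇒ boundary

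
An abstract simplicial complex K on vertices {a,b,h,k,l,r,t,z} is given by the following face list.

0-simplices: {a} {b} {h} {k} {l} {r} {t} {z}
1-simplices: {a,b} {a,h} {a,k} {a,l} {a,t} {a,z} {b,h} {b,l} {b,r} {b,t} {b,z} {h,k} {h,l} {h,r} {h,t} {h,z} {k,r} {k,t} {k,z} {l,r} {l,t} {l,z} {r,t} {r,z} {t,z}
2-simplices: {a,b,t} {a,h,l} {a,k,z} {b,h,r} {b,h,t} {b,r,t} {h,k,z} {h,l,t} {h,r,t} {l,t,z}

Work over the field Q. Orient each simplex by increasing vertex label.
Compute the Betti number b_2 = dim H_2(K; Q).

n_0=8 n_1=25 n_2=10  [Q]
∂1: piv[ab,ah,ak,al,at,az,br] rk=7  ker:bh,bl,bt,bz,hk,hl,hr,ht,hz,kr,kt,kz,lr,lt,lz,rt,rz,tz
∂2: piv[abt,ahl,akz,bhr,bht,brt,hkz,hlt,ltz] rk=9  ker:hrt
b_2=(10−9)−0=1

b_2=1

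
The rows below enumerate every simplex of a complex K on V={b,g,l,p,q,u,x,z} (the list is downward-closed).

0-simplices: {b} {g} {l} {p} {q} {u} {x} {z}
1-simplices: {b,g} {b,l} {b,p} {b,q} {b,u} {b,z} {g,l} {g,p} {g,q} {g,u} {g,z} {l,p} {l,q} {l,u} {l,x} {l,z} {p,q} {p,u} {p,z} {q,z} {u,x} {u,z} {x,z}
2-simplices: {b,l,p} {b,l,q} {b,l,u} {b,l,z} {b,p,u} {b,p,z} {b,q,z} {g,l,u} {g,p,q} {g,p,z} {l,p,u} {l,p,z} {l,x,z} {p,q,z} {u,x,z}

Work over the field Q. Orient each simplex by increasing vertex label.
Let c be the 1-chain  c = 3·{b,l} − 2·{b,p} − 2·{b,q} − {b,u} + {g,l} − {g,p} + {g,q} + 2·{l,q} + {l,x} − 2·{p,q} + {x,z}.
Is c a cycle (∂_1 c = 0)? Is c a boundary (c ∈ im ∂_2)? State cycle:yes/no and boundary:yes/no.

cycle:no boundary:no

n_0=8 n_1=23 n_2=15  [Q]
∂1: piv[bg,bl,bp,bq,bu,bz,lx] rk=7  ker:gl,gp,gq,gu,gz,lp,lq,lu,lz,pq,pu,pz,qz,ux,uz,xz
∂2: piv[blp,blq,blu,blz,bpu,bpz,bqz,glu,gpq,gpz,lxz,pqz,uxz] rk=13  ker:lpu,lpz
∂1c = 2·{b} − {g} + {l} − {p} − {q} − {u} + {z}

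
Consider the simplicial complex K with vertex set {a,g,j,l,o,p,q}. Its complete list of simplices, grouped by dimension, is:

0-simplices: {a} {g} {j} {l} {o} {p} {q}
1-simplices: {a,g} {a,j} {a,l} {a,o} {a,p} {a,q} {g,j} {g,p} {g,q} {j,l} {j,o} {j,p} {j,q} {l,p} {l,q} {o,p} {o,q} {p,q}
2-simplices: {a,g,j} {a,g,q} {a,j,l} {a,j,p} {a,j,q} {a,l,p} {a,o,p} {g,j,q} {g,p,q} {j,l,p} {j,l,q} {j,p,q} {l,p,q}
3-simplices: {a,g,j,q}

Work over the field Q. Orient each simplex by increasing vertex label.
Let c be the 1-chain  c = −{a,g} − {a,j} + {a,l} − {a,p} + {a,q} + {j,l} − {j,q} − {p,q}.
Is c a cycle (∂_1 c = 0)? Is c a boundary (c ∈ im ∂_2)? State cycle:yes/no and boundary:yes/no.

n_0=7 n_1=18 n_2=13 n_3=1  [Q]
∂1: piv[ag,aj,al,ao,ap,aq] rk=6  ker:gj,gp,gq,jl,jo,jp,jq,lp,lq,op,oq,pq
∂2: piv[agj,agq,ajl,ajp,ajq,alp,aop,gpq,jlq,jpq] rk=10  ker:gjq,jlp,lpq
∂3: piv[agjq] rk=1
∂1c = {a} − {g} − {j} + 2·{l} − {q}

cycle:no boundary:no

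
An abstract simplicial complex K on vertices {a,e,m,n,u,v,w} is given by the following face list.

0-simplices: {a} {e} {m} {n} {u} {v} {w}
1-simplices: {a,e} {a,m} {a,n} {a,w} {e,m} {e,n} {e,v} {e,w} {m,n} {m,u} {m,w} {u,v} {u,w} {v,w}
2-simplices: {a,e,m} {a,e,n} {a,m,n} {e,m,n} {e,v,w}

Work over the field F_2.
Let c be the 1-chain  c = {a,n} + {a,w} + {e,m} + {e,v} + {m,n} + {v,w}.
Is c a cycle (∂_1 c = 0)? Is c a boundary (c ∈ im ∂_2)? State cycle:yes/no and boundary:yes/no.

cycle:yes boundary:no

n_0=7 n_1=14 n_2=5  [Z2]
∂1: piv[ae,am,an,aw,ev,mu] rk=6  ker:em,en,ew,mn,mw,uv,uw,vw
∂2: piv[aem,aen,amn,evw] rk=4  ker:emn
∂1c = 0
c vs im∂2: residual ≠ 0 ⇒ not boundary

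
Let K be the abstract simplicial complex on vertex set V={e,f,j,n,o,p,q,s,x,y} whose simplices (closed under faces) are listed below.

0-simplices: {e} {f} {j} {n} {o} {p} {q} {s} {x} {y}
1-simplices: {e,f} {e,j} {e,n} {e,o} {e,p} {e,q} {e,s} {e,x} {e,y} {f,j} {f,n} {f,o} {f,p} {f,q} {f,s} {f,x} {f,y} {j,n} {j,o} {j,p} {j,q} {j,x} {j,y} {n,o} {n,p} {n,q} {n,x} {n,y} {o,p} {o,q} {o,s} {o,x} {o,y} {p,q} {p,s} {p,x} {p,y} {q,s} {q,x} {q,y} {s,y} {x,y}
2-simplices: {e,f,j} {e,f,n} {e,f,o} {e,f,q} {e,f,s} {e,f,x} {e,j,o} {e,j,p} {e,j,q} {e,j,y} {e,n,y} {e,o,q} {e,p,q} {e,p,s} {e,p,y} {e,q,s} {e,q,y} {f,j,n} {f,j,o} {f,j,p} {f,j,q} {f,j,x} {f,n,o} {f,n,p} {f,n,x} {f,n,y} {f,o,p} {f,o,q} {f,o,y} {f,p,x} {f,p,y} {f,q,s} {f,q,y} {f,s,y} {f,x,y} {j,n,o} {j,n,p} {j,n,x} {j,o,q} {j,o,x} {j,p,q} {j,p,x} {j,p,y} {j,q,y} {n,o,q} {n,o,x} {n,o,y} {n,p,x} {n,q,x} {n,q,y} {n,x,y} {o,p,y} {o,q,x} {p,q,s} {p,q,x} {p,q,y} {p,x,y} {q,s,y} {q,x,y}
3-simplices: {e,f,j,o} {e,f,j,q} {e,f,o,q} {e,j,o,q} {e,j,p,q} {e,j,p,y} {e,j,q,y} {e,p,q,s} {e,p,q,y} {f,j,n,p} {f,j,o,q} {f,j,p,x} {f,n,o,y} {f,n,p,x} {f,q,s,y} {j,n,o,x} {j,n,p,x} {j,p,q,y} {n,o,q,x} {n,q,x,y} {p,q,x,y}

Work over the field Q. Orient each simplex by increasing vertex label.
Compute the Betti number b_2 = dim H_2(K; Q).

b_2=8

n_0=10 n_1=42 n_2=59 n_3=21  [Q]
∂1: piv[ef,ej,en,eo,ep,eq,es,ex,ey] rk=9  ker:fj,fn,fo,fp,fq,fs,fx,fy,jn,jo,jp,jq,jx,jy,no,np,nq,nx,ny,op,oq,os,ox,oy,pq,ps,px,py,qs,qx,qy,sy,xy
∂2: piv[efj,efn,efo,efq,efs,efx,ejo,ejp,ejq,ejy,eny,eoq,epq,eps,epy,eqs,eqy,fjn,fjp,fjx,fno,fnp,fnx,fny,fop,foy,fpx,fsy,fxy,jox,noq,nqx] rk=32  ker:fjo,fjq,foq,fpy,fqs,fqy,jno,jnp,jnx,joq,jpq,jpx,jpy,jqy,nox,noy,npx,nqy,nxy,opy,oqx,pqs,pqx,pqy,pxy,qsy,qxy
∂3: piv[efjo,efjq,efoq,ejoq,ejpq,ejpy,ejqy,epqs,epqy,fjnp,fjpx,fnoy,fnpx,fqsy,jnox,jnpx,noqx,nqxy,pqxy] rk=19  ker:fjoq,jpqy
b_2=(59−32)−19=8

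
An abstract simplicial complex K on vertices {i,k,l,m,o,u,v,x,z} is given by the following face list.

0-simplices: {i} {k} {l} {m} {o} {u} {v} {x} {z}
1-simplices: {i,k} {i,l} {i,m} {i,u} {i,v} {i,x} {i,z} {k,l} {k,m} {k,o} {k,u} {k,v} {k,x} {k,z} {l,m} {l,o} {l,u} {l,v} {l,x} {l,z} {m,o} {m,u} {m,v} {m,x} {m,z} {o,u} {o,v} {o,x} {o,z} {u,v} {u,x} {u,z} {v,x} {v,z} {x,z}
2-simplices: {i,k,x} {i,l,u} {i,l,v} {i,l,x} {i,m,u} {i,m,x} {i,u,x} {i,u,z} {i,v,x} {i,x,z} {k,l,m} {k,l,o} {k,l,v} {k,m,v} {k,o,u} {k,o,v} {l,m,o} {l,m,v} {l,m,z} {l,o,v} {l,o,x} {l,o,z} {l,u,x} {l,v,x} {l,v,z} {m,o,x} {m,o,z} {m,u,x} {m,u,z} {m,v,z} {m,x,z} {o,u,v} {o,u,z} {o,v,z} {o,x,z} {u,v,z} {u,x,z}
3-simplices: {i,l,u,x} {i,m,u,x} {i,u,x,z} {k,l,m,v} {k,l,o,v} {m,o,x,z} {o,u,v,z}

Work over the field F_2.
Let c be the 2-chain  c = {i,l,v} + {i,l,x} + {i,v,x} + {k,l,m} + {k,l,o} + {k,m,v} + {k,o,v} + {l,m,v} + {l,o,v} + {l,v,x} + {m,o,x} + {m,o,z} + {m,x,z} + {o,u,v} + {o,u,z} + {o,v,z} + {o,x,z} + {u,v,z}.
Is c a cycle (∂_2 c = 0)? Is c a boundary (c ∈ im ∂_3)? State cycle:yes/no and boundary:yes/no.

n_0=9 n_1=35 n_2=37 n_3=7  [Z2]
∂1: piv[ik,il,im,iu,iv,ix,iz,ko] rk=8  ker:kl,km,ku,kv,kx,kz,lm,lo,lu,lv,lx,lz,mo,mu,mv,mx,mz,ou,ov,ox,oz,uv,ux,uz,vx,vz,xz
∂2: piv[ikx,ilu,ilv,ilx,imu,imx,iux,iuz,ivx,ixz,klm,klo,klv,kmv,kou,kov,lmo,lmz,lox,loz,lvz,mox,muz,ouv,ouz] rk=25  ker:lmv,lov,lux,lvx,moz,mux,mvz,mxz,ovz,oxz,uvz,uxz
∂3: piv[ilux,imux,iuxz,klmv,klov,moxz,ouvz] rk=7
∂2c = 0
c vs im∂3: residual ≠ 0 ⇒ not boundary

cycle:yes boundary:no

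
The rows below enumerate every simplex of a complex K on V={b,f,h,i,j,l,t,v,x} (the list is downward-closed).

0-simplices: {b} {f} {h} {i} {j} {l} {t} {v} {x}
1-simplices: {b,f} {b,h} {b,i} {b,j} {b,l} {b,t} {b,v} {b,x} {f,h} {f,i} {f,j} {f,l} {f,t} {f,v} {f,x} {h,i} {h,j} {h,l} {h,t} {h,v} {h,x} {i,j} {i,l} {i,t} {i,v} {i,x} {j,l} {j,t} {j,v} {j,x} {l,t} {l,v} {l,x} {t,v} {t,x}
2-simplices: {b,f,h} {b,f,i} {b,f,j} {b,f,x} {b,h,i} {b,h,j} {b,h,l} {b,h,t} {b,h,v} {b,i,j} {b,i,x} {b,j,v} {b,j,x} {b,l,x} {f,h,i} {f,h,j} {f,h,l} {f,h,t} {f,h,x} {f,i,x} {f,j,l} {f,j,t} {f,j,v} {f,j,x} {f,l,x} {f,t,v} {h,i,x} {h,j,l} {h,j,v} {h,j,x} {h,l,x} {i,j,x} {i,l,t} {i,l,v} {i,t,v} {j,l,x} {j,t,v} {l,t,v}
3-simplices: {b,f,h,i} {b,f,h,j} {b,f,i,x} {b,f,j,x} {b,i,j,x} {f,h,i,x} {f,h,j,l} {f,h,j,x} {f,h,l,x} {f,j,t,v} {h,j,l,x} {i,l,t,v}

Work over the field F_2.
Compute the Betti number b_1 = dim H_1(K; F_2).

b_1=3

n_0=9 n_1=35 n_2=38 n_3=12  [Z2]
∂1: piv[bf,bh,bi,bj,bl,bt,bv,bx] rk=8  ker:fh,fi,fj,fl,ft,fv,fx,hi,hj,hl,ht,hv,hx,ij,il,it,iv,ix,jl,jt,jv,jx,lt,lv,lx,tv,tx
∂2: piv[bfh,bfi,bfj,bfx,bhi,bhj,bhl,bht,bhv,bij,bix,bjv,bjx,blx,fhl,fht,fhx,fjl,fjt,fjv,ftv,ilt,ilv,itv] rk=24  ker:fhi,fhj,fix,fjx,flx,hix,hjl,hjv,hjx,hlx,ijx,jlx,jtv,ltv
∂3: piv[bfhi,bfhj,bfix,bfjx,bijx,fhix,fhjl,fhjx,fhlx,fjtv,hjlx,iltv] rk=12
b_1=(35−8)−24=3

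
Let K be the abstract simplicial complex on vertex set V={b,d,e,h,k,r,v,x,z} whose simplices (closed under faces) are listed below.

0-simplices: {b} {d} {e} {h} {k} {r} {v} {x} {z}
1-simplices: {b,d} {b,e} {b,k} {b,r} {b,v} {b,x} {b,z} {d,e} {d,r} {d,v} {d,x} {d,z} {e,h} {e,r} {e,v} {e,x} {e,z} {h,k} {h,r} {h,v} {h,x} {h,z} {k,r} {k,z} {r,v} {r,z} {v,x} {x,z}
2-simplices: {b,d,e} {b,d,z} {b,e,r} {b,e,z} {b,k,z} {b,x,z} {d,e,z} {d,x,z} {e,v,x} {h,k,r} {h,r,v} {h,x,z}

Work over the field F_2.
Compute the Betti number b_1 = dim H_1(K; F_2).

n_0=9 n_1=28 n_2=12  [Z2]
∂1: piv[bd,be,bk,br,bv,bx,bz,eh] rk=8  ker:de,dr,dv,dx,dz,er,ev,ex,ez,hk,hr,hv,hx,hz,kr,kz,rv,rz,vx,xz
∂2: piv[bde,bdz,ber,bez,bkz,bxz,dxz,evx,hkr,hrv,hxz] rk=11  ker:dez
b_1=(28−8)−11=9

b_1=9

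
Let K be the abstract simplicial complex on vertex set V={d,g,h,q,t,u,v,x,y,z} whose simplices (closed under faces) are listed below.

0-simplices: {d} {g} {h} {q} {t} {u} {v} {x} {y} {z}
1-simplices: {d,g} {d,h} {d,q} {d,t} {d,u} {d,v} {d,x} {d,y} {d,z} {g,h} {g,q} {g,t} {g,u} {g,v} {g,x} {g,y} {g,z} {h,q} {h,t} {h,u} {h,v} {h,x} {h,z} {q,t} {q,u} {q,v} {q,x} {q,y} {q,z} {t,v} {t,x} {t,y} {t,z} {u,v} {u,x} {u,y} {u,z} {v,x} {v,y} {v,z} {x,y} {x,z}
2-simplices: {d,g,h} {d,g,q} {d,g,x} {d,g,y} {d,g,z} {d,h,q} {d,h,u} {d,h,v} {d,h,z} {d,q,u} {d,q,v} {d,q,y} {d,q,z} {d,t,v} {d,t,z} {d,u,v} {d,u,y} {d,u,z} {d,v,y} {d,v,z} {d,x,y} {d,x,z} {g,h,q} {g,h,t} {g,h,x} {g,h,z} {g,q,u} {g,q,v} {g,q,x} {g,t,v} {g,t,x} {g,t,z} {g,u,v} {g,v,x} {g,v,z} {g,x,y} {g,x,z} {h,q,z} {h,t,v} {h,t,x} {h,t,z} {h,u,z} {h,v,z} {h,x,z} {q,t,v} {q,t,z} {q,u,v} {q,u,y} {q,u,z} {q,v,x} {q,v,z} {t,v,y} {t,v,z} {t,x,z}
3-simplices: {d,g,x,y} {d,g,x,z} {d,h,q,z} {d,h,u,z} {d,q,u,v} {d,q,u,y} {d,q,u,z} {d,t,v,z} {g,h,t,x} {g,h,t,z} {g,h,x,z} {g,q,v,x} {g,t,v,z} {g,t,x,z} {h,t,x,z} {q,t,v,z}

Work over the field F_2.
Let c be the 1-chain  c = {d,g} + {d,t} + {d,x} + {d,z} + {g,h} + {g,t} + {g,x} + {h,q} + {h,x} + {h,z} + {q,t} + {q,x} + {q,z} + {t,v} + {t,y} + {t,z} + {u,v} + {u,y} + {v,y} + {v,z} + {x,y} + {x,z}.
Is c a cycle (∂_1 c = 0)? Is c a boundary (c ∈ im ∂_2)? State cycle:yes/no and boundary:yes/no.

n_0=10 n_1=42 n_2=54 n_3=16  [Z2]
∂1: piv[dg,dh,dq,dt,du,dv,dx,dy,dz] rk=9  ker:gh,gq,gt,gu,gv,gx,gy,gz,hq,ht,hu,hv,hx,hz,qt,qu,qv,qx,qy,qz,tv,tx,ty,tz,uv,ux,uy,uz,vx,vy,vz,xy,xz
∂2: piv[dgh,dgq,dgx,dgy,dgz,dhq,dhu,dhv,dhz,dqu,dqv,dqy,dqz,dtv,dtz,duv,duy,duz,dvy,dvz,dxy,dxz,ght,ghx,gqu,gqv,gqx,gtv,gtx,gvx,qtv,tvy] rk=32  ker:ghq,ghz,gtz,guv,gvz,gxy,gxz,hqz,htv,htx,htz,huz,hvz,hxz,qtz,quv,quy,quz,qvx,qvz,tvz,txz
∂3: piv[dgxy,dgxz,dhqz,dhuz,dquv,dquy,dquz,dtvz,ghtx,ghtz,ghxz,gqvx,gtvz,gtxz,qtvz] rk=15  ker:htxz
∂1c = 0
c vs im∂2: reduces to 0 ⇒ boundary

cycle:yes boundary:yes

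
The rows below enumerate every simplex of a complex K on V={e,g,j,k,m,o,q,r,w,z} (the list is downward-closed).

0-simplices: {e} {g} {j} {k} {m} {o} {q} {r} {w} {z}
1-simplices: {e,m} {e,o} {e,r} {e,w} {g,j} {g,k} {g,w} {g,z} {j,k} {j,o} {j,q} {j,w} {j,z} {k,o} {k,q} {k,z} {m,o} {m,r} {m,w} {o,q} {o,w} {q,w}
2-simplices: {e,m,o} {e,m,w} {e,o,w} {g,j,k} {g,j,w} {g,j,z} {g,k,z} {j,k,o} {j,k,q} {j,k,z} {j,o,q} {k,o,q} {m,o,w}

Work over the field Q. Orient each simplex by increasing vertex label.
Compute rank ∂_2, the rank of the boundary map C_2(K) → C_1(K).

rank∂_2=10

n_0=10 n_1=22 n_2=13  [Q]
∂1: piv[em,eo,er,ew,gj,gk,gw,gz,jq] rk=9  ker:jk,jo,jw,jz,ko,kq,kz,mo,mr,mw,oq,ow,qw
∂2: piv[emo,emw,eow,gjk,gjw,gjz,gkz,jko,jkq,joq] rk=10  ker:jkz,koq,mow
rk∂_2=10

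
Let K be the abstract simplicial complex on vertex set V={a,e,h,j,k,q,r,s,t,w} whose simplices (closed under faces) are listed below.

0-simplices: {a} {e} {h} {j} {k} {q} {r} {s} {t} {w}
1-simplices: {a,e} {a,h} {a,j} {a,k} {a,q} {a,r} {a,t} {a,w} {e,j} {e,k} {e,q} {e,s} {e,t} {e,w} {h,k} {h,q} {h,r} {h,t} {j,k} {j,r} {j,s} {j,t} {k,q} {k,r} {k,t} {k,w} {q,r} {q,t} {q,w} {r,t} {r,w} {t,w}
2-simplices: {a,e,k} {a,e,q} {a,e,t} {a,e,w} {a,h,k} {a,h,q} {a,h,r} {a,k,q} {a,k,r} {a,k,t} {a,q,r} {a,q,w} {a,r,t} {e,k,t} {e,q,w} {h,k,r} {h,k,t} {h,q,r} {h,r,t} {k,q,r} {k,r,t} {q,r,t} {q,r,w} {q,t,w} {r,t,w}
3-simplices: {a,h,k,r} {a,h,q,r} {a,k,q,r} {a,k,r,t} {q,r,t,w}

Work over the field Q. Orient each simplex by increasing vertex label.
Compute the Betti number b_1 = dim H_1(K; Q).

n_0=10 n_1=32 n_2=25 n_3=5  [Q]
∂1: piv[ae,ah,aj,ak,aq,ar,at,aw,es] rk=9  ker:ej,ek,eq,et,ew,hk,hq,hr,ht,jk,jr,js,jt,kq,kr,kt,kw,qr,qt,qw,rt,rw,tw
∂2: piv[aek,aeq,aet,aew,ahk,ahq,ahr,akq,akr,akt,aqr,aqw,art,hkt,qrt,qrw,qtw] rk=17  ker:ekt,eqw,hkr,hqr,hrt,kqr,krt,rtw
∂3: piv[ahkr,ahqr,akqr,akrt,qrtw] rk=5
b_1=(32−9)−17=6

b_1=6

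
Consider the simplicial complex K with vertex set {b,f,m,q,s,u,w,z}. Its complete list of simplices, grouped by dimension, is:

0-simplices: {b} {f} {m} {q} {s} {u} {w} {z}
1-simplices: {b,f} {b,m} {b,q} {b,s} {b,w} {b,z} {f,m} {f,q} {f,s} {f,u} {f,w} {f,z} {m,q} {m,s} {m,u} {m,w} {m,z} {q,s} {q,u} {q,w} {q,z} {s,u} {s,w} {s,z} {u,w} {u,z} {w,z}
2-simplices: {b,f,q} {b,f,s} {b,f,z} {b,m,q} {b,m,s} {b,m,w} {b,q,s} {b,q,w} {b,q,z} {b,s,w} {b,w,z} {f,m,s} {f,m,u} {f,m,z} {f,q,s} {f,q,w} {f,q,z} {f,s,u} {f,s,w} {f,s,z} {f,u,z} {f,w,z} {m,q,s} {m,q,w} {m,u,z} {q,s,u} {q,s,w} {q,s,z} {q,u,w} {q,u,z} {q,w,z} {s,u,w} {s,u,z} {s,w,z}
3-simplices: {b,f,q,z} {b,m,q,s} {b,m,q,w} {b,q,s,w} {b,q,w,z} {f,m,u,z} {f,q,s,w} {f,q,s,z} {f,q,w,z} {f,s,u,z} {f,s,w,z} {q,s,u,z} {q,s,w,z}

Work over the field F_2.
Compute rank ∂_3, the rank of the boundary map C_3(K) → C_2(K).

rank∂_3=12

n_0=8 n_1=27 n_2=34 n_3=13  [Z2]
∂1: piv[bf,bm,bq,bs,bw,bz,fu] rk=7  ker:fm,fq,fs,fw,fz,mq,ms,mu,mw,mz,qs,qu,qw,qz,su,sw,sz,uw,uz,wz
∂2: piv[bfq,bfs,bfz,bmq,bms,bmw,bqs,bqw,bqz,bsw,bwz,fms,fmu,fmz,fqw,fsu,fsz,fuz,qsu,quw] rk=20  ker:fqs,fqz,fsw,fwz,mqs,mqw,muz,qsw,qsz,quz,qwz,suw,suz,swz
∂3: piv[bfqz,bmqs,bmqw,bqsw,bqwz,fmuz,fqsw,fqsz,fqwz,fsuz,fswz,qsuz] rk=12  ker:qswz
rk∂_3=12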